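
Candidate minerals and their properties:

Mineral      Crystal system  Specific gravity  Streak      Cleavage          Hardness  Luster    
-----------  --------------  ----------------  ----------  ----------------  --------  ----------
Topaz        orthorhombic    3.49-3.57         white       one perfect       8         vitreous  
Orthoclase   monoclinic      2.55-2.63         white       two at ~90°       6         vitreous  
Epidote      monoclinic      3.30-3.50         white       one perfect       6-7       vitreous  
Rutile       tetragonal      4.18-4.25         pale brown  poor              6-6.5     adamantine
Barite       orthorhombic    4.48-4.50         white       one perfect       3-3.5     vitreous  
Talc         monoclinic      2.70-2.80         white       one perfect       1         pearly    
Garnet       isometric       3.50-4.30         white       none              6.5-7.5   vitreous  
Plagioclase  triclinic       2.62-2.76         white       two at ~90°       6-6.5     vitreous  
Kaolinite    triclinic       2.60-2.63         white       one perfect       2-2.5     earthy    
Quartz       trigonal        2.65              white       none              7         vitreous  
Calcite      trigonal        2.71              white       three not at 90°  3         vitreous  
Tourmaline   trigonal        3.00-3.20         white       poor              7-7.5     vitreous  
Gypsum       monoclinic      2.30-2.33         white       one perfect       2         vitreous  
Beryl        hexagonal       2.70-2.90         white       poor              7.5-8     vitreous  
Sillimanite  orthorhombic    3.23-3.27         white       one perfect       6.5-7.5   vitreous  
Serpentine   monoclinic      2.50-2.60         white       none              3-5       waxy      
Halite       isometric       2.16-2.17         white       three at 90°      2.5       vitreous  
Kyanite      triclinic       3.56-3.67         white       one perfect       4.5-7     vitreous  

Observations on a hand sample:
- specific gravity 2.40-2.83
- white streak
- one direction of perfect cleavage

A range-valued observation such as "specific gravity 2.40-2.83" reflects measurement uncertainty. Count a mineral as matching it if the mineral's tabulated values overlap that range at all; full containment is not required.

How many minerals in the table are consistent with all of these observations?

Specific gravity 2.40-2.83 — Orthoclase, Talc, Plagioclase, Kaolinite, Quartz, Calcite, Beryl, Serpentine remain.
White streak — all remaining candidates fit.
One direction of perfect cleavage — Talc, Kaolinite remain.
Consistent with every observation: Kaolinite, Talc.
That is 2 minerals.

2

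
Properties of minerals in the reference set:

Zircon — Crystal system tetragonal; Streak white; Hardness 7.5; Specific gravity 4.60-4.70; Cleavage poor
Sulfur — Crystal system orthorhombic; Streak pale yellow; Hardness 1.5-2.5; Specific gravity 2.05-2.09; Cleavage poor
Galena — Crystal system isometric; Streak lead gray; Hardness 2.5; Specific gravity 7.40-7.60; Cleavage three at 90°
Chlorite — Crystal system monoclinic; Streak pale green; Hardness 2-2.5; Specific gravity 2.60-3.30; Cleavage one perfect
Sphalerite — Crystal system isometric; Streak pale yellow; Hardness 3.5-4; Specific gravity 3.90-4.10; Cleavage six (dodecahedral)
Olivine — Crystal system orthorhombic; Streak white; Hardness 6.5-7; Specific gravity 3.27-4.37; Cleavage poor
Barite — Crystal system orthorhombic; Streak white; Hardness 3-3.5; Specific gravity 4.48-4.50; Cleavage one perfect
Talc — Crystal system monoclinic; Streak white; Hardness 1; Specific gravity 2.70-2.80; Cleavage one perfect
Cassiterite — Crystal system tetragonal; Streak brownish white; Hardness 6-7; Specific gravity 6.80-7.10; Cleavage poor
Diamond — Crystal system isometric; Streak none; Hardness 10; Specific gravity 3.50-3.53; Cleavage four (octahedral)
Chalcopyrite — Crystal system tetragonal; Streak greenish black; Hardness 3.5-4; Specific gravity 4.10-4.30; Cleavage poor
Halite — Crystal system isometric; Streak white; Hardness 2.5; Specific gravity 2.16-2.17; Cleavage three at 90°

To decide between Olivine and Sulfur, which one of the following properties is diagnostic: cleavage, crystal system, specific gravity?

Cleavage: both poor — no difference.
Crystal system: both orthorhombic — no difference.
Specific gravity: Olivine 3.27-4.37, Sulfur 2.05-2.09 — these differ.
Specific gravity is the diagnostic property here.

specific gravity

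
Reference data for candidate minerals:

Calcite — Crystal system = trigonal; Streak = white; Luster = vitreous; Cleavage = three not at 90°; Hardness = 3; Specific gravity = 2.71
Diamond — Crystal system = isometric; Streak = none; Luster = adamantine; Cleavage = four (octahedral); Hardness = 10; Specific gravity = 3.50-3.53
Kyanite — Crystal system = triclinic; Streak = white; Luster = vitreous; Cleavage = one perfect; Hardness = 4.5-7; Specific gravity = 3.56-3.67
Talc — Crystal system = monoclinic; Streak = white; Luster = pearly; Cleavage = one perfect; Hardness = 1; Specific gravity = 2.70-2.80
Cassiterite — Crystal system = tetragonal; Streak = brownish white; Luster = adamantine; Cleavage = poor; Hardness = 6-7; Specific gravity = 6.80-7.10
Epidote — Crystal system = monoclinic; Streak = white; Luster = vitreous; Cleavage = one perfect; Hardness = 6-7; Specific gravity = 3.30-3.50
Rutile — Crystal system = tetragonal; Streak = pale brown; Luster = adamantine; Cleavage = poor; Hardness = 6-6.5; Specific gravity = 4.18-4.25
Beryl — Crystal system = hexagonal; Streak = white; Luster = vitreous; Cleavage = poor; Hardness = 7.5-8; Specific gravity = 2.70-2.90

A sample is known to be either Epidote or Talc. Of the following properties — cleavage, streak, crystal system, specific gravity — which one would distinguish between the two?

Cleavage: both one perfect — same for both.
Streak: both white — same for both.
Crystal system: both monoclinic — same for both.
Specific gravity: Epidote 3.30-3.50, Talc 2.70-2.80 — these differ.
Only specific gravity differs between Epidote and Talc among the listed tests.

specific gravity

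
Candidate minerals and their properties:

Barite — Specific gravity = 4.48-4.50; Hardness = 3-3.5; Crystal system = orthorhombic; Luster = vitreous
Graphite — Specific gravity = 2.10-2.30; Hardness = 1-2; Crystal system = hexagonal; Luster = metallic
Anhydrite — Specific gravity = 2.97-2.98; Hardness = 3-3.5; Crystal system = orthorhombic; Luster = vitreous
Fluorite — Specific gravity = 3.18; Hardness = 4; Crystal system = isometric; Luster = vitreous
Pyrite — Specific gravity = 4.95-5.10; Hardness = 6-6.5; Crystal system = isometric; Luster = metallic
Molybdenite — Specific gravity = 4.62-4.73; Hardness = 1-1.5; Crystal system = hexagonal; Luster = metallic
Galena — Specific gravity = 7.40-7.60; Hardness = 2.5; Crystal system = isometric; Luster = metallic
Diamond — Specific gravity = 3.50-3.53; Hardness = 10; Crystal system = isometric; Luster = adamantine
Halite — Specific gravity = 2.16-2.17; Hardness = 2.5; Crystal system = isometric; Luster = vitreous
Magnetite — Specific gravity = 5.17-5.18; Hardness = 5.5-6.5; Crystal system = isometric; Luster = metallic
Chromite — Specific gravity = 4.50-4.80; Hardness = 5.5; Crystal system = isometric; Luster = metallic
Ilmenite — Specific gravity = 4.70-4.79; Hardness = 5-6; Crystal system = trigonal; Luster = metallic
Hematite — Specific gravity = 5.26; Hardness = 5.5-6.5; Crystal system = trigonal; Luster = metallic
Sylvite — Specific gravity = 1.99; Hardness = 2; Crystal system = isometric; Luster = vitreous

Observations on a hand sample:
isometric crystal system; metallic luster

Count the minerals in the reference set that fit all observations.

4

Isometric crystal system rules out Barite, Graphite, Anhydrite, Molybdenite, Ilmenite, Hematite.
Metallic luster eliminates Fluorite, Diamond, Halite, Sylvite.
Remaining candidates: Chromite, Galena, Magnetite, Pyrite.
That is 4 minerals.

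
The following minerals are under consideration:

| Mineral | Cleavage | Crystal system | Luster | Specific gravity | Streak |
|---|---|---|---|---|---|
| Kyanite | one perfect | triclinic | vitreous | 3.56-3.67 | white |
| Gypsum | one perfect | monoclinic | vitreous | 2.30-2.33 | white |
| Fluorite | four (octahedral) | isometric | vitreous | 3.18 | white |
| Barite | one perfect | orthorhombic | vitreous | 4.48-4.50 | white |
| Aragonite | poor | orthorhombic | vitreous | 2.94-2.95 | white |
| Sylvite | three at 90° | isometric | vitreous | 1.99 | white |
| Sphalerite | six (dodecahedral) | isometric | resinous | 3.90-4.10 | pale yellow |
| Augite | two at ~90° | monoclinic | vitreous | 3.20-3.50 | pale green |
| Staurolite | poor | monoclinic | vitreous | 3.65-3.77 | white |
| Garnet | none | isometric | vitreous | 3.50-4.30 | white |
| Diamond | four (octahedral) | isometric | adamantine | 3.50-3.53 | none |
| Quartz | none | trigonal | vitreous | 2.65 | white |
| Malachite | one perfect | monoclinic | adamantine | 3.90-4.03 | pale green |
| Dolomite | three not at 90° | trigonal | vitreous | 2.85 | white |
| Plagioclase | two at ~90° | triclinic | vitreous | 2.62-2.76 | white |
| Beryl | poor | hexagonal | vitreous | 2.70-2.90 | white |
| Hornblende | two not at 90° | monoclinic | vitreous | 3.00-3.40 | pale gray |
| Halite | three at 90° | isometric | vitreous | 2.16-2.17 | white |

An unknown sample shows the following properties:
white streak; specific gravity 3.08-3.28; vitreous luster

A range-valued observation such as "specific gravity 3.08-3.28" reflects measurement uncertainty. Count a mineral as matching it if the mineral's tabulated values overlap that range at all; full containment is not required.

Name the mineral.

Fluorite

White streak is inconsistent with Sphalerite, Augite, Diamond, Malachite, Hornblende.
Specific gravity 3.08-3.28: leaves Fluorite.
Vitreous luster: no further eliminations.
Only Fluorite satisfies all observations.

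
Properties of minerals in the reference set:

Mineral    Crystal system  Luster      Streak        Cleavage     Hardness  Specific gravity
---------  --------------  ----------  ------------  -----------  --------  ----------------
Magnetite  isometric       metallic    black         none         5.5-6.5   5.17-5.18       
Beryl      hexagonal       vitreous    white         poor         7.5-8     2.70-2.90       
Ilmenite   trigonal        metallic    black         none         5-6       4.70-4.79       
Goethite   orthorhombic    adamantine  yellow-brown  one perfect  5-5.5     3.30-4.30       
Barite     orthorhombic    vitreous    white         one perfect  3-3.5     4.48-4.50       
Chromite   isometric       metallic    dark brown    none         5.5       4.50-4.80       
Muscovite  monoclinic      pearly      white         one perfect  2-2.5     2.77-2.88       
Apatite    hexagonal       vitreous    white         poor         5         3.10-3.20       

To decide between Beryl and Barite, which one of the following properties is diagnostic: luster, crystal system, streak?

crystal system

Luster: both vitreous — identical.
Crystal system: Beryl hexagonal, Barite orthorhombic — distinct.
Streak: both white — identical.
Crystal system is the diagnostic property here.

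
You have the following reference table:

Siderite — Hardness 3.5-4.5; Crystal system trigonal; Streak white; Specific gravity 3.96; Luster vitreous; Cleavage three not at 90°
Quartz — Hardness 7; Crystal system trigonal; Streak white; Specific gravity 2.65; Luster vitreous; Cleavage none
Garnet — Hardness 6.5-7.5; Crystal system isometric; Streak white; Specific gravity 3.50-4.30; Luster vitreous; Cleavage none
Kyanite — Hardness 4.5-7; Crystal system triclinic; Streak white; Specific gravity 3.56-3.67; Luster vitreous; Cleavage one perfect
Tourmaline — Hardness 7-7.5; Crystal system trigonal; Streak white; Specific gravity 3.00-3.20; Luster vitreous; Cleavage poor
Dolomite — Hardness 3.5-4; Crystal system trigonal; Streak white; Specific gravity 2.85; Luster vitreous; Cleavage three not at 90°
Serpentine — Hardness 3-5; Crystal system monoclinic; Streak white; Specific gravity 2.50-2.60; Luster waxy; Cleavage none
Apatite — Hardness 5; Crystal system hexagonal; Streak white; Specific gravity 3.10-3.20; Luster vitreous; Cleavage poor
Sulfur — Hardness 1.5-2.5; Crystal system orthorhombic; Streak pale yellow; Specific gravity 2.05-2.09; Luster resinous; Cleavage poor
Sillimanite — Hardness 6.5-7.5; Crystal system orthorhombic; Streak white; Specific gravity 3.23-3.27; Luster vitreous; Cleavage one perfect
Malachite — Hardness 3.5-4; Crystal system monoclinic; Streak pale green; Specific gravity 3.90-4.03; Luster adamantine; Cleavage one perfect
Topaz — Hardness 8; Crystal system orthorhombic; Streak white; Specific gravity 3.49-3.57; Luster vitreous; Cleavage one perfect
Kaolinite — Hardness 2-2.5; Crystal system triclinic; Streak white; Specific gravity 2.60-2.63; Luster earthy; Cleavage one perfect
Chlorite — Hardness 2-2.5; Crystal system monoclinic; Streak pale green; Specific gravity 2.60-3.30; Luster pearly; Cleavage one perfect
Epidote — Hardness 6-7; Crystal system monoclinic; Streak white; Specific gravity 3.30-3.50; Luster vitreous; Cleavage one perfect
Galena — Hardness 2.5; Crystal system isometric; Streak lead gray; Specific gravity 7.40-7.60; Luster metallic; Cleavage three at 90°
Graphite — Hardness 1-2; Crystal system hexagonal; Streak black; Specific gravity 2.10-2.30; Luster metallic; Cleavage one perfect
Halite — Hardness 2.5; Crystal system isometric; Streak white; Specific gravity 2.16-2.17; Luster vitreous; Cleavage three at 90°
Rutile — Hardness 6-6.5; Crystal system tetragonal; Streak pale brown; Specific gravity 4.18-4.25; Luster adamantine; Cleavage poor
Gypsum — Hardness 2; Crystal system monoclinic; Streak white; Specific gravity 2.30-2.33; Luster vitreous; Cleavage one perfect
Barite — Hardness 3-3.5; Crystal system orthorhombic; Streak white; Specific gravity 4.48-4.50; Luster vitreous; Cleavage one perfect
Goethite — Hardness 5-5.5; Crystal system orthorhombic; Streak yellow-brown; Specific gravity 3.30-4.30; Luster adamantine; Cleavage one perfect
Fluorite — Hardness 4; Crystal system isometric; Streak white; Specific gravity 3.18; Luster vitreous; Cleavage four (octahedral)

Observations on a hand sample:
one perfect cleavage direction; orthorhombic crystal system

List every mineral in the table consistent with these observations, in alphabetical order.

Barite, Goethite, Sillimanite, Topaz

One perfect cleavage direction — Kyanite, Sillimanite, Malachite, Topaz, Kaolinite, Chlorite, Epidote, Graphite, Gypsum, Barite, Goethite remain.
Orthorhombic crystal system — leaves Sillimanite, Topaz, Barite, Goethite.
Consistent with every observation: Barite, Goethite, Sillimanite, Topaz.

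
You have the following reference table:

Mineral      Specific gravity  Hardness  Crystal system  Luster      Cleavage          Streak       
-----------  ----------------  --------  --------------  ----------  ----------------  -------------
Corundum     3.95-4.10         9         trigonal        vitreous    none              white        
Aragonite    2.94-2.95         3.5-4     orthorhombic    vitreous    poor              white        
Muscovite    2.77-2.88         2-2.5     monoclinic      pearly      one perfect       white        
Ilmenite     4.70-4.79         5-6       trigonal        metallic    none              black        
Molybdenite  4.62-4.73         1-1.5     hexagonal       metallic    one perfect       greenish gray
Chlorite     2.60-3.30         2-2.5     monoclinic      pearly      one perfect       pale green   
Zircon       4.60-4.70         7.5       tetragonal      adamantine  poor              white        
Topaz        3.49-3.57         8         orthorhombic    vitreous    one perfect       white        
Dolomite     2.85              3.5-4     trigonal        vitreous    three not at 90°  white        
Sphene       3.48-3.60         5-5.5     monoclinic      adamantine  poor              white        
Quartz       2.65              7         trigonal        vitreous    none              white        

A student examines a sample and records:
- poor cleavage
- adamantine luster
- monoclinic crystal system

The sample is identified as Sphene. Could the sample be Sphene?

Poor cleavage — agrees with Sphene (cleavage poor).
Adamantine luster — agrees with Sphene (adamantine luster).
Monoclinic crystal system — agrees with Sphene (monoclinic system).
Nothing contradicts Sphene.

Consistent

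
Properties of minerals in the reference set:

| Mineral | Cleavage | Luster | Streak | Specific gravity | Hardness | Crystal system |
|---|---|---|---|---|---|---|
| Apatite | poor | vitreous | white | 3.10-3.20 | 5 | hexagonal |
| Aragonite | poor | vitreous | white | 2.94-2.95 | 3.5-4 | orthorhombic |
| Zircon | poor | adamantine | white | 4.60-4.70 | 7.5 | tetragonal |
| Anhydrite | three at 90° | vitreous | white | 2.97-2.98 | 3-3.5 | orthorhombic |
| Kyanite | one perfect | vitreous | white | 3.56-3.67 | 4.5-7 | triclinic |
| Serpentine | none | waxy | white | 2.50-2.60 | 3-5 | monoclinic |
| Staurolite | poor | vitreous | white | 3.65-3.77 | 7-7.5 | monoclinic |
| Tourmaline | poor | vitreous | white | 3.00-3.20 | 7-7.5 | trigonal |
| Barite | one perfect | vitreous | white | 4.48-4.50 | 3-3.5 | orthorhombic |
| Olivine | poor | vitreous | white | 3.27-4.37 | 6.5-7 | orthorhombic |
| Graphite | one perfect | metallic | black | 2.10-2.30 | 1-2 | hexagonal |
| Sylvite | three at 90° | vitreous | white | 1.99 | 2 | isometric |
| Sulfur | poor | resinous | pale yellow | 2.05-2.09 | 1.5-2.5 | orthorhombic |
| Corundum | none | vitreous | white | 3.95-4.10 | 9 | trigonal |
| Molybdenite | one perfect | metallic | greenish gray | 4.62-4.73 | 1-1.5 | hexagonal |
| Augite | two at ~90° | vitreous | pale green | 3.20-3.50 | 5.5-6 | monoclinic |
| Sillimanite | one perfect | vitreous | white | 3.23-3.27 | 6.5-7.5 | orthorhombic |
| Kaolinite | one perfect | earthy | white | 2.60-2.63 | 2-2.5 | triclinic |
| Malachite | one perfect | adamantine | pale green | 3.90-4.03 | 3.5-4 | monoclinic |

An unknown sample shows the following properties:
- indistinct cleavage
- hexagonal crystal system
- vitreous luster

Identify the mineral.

Indistinct cleavage: narrows the field to Apatite, Aragonite, Zircon, Staurolite, Tourmaline, Olivine, Sulfur.
Hexagonal crystal system: only Apatite remains.
Vitreous luster: no further eliminations.
The only mineral consistent with every observation is Apatite.

Apatite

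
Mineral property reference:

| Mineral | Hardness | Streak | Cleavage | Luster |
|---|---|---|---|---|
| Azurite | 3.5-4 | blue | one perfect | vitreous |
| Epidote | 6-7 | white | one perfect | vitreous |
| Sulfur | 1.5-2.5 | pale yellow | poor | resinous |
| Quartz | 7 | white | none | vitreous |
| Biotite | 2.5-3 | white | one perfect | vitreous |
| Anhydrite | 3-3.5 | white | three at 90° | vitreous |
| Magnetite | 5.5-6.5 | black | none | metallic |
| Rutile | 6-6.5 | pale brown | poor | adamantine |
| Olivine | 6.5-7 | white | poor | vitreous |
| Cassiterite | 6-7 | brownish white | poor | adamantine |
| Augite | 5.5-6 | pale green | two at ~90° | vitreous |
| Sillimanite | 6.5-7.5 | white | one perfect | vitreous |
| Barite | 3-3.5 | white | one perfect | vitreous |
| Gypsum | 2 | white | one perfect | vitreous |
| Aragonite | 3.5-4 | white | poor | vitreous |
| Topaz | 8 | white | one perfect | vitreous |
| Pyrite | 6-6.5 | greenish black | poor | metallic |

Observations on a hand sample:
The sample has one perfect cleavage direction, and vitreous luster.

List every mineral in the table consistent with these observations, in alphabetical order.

One perfect cleavage direction: Azurite, Epidote, Biotite, Sillimanite, Barite, Gypsum, Topaz remain.
Vitreous luster: every remaining candidate is consistent.
Remaining candidates: Azurite, Barite, Biotite, Epidote, Gypsum, Sillimanite, Topaz.

Azurite, Barite, Biotite, Epidote, Gypsum, Sillimanite, Topaz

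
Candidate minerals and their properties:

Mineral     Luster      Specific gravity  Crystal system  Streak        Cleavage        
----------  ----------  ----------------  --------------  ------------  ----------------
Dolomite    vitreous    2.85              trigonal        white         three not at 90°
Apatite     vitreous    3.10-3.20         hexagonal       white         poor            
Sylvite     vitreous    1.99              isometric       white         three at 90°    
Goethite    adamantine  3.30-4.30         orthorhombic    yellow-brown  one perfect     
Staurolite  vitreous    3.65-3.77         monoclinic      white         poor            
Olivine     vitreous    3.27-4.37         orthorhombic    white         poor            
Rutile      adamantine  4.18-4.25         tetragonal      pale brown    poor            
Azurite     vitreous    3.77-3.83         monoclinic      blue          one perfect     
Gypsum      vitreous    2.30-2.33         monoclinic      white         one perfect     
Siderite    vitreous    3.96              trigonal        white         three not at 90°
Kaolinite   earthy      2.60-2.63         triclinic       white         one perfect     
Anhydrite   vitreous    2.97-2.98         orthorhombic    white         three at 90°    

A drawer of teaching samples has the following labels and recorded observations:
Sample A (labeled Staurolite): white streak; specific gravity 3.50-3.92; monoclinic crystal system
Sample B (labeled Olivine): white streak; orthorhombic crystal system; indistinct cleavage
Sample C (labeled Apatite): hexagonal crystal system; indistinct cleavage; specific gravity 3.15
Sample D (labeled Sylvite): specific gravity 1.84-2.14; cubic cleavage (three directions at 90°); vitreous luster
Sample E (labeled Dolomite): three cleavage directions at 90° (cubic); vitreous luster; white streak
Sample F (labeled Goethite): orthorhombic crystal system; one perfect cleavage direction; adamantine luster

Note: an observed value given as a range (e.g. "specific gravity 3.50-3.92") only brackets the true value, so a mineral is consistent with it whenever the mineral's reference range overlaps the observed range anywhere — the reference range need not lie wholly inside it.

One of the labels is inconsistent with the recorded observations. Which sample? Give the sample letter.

E

Sample A: all recorded properties match Staurolite.
Sample B: all recorded properties match Olivine.
Sample C: all recorded properties match Apatite.
Sample D: all recorded properties match Sylvite.
Sample E: Dolomite has cleavage three not at 90°, but the record shows three cleavage directions at 90° (cubic) — this label is wrong.
Sample F: all recorded properties match Goethite.
The mislabeled specimen is E.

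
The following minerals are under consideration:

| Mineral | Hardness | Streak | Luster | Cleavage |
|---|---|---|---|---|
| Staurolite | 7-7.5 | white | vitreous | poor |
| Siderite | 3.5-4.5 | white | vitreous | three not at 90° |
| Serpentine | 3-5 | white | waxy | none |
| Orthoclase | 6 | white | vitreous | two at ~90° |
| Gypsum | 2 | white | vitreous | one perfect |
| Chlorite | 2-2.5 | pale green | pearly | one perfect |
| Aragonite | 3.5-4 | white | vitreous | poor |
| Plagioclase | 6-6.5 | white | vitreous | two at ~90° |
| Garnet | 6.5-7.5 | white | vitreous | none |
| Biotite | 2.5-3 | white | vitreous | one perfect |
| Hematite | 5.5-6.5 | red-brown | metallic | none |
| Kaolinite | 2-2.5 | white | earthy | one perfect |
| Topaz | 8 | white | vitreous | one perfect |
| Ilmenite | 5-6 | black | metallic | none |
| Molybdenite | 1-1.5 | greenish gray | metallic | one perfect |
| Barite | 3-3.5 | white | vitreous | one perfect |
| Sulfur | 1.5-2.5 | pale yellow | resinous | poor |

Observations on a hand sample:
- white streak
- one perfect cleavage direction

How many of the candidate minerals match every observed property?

White streak rules out Chlorite, Hematite, Ilmenite, Molybdenite, Sulfur.
One perfect cleavage direction — narrows the field to Gypsum, Biotite, Kaolinite, Topaz, Barite.
Consistent with every observation: Barite, Biotite, Gypsum, Kaolinite, Topaz.
That is 5 minerals.

5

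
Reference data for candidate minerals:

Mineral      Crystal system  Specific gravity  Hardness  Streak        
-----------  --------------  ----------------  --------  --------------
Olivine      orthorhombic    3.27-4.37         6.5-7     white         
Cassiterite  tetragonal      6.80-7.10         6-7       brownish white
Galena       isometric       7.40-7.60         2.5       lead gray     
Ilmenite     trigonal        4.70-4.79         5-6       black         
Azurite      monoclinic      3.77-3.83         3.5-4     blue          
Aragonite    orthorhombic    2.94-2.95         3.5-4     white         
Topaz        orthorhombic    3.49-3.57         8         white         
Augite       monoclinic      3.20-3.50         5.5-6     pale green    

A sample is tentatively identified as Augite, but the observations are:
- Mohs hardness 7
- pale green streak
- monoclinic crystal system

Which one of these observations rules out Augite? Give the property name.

hardness

Mohs hardness 7: Augite has hardness 5.5-6 — outside the reference range.
Pale green streak: Augite has pale green streak — consistent.
Monoclinic crystal system: Augite has monoclinic system — consistent.
Everything matches except the hardness.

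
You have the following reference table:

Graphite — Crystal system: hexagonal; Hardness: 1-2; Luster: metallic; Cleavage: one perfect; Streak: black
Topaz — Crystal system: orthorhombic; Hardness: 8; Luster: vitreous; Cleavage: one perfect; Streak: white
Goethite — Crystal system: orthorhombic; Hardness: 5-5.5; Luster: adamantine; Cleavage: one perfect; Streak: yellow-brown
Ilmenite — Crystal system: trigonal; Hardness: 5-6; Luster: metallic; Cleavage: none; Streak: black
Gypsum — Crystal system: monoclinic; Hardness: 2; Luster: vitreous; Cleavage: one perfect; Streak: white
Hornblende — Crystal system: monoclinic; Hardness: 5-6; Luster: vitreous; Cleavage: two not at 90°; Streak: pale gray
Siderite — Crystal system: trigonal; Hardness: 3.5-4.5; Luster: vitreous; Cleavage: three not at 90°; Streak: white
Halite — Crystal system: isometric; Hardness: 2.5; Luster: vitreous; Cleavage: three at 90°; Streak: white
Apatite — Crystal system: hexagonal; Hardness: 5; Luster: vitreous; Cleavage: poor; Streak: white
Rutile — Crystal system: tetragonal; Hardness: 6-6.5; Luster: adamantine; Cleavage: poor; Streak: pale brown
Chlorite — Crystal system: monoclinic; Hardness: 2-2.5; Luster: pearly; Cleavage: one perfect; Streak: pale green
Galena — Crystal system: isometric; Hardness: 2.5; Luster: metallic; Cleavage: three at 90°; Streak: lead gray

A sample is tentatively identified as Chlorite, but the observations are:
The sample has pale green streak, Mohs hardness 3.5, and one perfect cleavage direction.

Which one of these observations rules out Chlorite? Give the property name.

Pale green streak: Chlorite has pale green streak — agrees.
Mohs hardness 3.5: Chlorite has hardness 2-2.5 — inconsistent.
One perfect cleavage direction: Chlorite has cleavage one perfect — agrees.
Everything matches except the hardness.

hardness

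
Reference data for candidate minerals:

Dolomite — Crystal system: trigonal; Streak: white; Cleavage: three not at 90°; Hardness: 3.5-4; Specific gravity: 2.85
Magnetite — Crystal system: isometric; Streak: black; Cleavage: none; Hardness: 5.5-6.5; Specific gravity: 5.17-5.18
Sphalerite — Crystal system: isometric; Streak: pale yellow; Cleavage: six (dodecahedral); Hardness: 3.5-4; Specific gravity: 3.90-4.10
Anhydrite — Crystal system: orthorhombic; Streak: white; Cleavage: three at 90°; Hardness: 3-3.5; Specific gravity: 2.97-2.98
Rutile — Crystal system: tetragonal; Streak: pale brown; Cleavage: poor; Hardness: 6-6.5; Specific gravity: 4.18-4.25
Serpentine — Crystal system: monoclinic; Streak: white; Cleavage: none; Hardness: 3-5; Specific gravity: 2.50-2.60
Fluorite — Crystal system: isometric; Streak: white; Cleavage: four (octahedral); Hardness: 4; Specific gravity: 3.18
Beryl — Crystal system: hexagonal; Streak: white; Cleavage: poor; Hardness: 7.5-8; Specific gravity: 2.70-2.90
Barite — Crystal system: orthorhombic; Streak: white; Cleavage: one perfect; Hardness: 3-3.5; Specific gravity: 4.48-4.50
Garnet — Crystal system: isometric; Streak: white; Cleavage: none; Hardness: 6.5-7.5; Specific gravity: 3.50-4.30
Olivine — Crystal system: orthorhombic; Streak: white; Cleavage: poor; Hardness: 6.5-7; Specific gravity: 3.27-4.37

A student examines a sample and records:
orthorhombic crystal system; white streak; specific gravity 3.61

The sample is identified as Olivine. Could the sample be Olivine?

Orthorhombic crystal system — agrees with Olivine (orthorhombic system).
White streak — agrees with Olivine (white streak).
Specific gravity 3.61 — agrees with Olivine (SG 3.27-4.37).
All observations are consistent with the tabulated values for Olivine.

Yes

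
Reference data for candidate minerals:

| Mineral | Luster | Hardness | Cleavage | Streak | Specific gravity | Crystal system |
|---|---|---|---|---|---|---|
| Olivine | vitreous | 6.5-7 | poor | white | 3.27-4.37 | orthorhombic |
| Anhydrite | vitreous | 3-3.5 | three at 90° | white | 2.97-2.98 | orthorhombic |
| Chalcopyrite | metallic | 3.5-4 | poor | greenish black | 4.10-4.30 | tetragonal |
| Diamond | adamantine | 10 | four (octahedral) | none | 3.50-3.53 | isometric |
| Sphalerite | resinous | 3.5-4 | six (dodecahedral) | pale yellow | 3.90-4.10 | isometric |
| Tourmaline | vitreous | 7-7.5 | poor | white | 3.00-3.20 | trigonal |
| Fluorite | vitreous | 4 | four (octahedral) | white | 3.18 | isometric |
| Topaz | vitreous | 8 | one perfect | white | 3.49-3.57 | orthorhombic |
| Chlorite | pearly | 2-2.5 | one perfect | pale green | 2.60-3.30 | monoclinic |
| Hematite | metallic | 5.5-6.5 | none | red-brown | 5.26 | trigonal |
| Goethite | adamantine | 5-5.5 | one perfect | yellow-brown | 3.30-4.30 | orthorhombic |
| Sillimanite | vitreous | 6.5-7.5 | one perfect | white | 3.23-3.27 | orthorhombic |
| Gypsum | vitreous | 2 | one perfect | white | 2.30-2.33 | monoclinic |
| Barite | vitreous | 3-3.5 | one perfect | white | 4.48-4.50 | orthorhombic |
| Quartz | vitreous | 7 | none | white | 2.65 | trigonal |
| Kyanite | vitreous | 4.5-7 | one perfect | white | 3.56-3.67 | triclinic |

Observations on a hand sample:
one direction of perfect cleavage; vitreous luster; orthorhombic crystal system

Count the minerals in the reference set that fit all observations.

3

One direction of perfect cleavage: leaves Topaz, Chlorite, Goethite, Sillimanite, Gypsum, Barite, Kyanite.
Vitreous luster rules out Chlorite, Goethite.
Orthorhombic crystal system is inconsistent with Gypsum, Kyanite.
Remaining candidates: Barite, Sillimanite, Topaz.
That is 3 minerals.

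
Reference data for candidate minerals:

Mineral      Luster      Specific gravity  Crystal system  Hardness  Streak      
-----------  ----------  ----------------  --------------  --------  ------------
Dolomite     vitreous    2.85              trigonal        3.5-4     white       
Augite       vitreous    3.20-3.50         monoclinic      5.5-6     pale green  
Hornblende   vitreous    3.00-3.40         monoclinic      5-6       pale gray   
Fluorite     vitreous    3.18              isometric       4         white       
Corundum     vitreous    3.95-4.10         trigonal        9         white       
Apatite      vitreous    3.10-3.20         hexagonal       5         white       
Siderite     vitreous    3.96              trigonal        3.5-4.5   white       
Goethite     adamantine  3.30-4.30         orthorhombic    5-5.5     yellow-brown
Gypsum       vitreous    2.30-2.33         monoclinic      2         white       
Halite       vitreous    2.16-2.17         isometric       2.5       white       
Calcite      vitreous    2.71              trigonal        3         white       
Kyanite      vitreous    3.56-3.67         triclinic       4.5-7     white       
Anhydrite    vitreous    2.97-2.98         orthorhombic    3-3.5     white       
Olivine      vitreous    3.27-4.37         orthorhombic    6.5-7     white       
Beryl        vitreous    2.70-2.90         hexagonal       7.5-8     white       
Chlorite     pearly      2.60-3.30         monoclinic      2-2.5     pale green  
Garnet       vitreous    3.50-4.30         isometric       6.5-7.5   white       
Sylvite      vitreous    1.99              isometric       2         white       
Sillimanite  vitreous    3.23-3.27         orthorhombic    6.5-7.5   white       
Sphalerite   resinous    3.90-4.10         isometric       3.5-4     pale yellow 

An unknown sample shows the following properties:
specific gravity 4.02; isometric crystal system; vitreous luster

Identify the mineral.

Specific gravity 4.02: narrows the field to Corundum, Goethite, Olivine, Garnet, Sphalerite.
Isometric crystal system: Garnet, Sphalerite remain.
Vitreous luster eliminates Sphalerite.
The only mineral consistent with every observation is Garnet.

Garnet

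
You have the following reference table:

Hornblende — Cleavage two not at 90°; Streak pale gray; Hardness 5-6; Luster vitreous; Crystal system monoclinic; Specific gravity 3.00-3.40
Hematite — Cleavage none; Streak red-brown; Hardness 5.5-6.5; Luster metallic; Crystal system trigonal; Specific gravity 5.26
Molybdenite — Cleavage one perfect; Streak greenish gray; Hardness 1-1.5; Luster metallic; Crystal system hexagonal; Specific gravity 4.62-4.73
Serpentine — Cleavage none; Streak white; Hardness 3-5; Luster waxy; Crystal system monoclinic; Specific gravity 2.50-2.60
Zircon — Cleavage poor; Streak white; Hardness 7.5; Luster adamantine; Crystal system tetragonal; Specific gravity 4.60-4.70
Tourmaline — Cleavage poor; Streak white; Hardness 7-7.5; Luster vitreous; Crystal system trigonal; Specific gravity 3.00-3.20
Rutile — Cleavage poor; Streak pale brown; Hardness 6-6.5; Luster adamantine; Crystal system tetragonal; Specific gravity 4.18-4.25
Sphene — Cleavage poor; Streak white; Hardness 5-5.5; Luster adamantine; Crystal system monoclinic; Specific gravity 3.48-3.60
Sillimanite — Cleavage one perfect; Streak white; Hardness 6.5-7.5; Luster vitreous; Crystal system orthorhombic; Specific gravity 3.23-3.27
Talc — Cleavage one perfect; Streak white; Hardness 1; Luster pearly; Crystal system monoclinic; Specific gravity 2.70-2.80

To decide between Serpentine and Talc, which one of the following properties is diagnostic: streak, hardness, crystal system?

hardness

Streak: both white — same for both.
Hardness: Serpentine 3-5, Talc 1 — distinct.
Crystal system: both monoclinic — same for both.
Only hardness differs between Serpentine and Talc among the listed tests.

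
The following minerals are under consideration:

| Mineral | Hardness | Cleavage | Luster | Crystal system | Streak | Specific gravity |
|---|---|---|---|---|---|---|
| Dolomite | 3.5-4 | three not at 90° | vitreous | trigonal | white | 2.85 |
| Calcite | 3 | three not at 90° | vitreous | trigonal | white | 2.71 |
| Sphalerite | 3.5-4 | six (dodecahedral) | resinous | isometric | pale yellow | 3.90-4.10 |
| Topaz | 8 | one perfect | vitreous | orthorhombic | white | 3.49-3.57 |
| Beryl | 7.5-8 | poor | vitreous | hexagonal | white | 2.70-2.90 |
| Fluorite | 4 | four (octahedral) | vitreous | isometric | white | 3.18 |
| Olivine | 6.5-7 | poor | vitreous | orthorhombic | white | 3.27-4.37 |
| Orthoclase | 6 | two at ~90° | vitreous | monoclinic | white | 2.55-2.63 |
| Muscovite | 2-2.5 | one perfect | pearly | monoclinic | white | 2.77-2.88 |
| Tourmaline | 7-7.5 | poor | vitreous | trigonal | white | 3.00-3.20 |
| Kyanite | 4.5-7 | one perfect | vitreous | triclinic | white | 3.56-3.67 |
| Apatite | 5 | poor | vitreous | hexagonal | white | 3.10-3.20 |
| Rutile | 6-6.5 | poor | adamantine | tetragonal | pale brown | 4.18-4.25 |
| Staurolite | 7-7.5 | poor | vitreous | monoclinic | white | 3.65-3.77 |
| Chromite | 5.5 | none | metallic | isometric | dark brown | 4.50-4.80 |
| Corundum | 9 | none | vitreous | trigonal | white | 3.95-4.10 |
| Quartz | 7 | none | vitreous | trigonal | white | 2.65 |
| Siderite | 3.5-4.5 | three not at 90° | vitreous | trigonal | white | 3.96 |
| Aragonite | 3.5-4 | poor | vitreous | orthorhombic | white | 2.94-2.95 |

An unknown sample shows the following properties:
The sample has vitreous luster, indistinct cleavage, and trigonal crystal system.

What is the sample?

Vitreous luster rules out Sphalerite, Muscovite, Rutile, Chromite.
Indistinct cleavage: Beryl, Olivine, Tourmaline, Apatite, Staurolite, Aragonite remain.
Trigonal crystal system: only Tourmaline remains.
The only mineral consistent with every observation is Tourmaline.

Tourmaline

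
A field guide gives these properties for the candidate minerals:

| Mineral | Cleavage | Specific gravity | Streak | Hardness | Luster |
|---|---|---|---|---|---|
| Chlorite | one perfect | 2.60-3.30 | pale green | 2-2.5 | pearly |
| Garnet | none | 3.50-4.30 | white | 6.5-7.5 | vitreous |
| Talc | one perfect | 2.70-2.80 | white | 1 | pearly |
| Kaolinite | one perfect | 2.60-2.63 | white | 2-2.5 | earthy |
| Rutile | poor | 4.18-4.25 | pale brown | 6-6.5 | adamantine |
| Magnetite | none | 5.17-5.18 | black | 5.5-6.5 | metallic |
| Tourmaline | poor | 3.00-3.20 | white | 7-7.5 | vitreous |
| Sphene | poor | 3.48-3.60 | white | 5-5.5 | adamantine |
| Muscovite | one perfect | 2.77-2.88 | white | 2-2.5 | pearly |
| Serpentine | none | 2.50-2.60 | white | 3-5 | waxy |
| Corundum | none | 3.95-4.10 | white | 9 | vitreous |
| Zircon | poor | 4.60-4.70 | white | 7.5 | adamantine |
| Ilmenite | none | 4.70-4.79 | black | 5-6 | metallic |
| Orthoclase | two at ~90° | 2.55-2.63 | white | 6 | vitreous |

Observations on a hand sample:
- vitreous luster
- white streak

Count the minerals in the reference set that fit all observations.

4

Vitreous luster — Garnet, Tourmaline, Corundum, Orthoclase remain.
White streak — consistent with all remaining minerals.
Remaining candidates: Corundum, Garnet, Orthoclase, Tourmaline.
That is 4 minerals.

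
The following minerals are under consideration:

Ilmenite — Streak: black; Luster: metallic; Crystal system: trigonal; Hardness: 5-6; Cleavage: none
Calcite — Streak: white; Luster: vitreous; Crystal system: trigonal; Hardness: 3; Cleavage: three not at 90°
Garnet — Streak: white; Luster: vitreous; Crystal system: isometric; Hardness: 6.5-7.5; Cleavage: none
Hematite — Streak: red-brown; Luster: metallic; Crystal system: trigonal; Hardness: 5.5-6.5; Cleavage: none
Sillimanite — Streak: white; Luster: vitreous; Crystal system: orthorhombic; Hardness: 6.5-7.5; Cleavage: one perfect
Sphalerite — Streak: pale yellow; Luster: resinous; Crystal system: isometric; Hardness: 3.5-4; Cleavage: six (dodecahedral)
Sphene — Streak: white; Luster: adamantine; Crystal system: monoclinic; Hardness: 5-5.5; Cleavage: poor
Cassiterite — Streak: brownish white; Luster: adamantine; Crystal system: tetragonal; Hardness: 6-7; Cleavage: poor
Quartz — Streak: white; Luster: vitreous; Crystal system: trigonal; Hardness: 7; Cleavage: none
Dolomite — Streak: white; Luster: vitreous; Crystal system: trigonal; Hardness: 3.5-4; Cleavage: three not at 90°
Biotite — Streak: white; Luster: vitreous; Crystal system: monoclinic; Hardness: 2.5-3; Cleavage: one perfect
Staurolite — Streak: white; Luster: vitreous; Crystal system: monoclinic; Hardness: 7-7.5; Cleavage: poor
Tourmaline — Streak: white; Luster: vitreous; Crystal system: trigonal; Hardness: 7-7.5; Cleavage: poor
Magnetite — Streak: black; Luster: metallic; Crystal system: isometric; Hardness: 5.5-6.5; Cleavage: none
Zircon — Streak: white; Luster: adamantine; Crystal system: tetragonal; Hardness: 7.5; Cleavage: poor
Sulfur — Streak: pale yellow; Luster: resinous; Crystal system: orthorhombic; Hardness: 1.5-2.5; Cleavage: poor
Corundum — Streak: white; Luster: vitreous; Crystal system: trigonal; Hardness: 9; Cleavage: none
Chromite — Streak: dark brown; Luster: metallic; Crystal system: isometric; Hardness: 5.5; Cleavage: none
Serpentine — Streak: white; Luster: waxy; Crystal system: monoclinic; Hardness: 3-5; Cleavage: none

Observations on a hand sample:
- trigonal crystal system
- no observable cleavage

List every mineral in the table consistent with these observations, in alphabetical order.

Corundum, Hematite, Ilmenite, Quartz

Trigonal crystal system — narrows the field to Ilmenite, Calcite, Hematite, Quartz, Dolomite, Tourmaline, Corundum.
No observable cleavage eliminates Calcite, Dolomite, Tourmaline.
Remaining candidates: Corundum, Hematite, Ilmenite, Quartz.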